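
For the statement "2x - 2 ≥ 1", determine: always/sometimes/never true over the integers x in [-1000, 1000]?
Holds at x = 2: LHS = 2·2 - 2 = 2; 2 ≥ 1 — holds
Fails at x = 0: LHS = 2·0 - 2 = -2; -2 ≥ 1 — FAILS
It is satisfied by some integers in the range but not all.

Answer: Sometimes true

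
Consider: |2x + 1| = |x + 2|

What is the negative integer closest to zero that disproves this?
Testing negative integers from -1 downward:
x = -1: LHS = |2·(-1) + 1| = |-1| = 1, RHS = |(-1) + 2| = |1| = 1; 1 = 1 — holds
x = -2: LHS = |2·(-2) + 1| = |-3| = 3, RHS = |(-2) + 2| = |0| = 0; 3 = 0 — FAILS  ← closest negative counterexample to 0

Answer: x = -2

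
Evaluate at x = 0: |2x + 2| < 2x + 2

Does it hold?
x = 0: LHS = |2·0 + 2| = |2| = 2, RHS = 2·0 + 2 = 2; 2 < 2 — FAILS

The relation fails at x = 0, so x = 0 is a counterexample.

Answer: No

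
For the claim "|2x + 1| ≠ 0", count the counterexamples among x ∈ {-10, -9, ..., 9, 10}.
Over all integers in [-10, 10], LHS − RHS is always positive; it is smallest at x = 0, where it equals 1:
x = 0: LHS = |2·0 + 1| = |1| = 1; 1 ≠ 0 — holds
At the ends of the range:
x = -10: LHS = |2·(-10) + 1| = |-19| = 19; 19 ≠ 0 — holds
x = 10: LHS = |2·10 + 1| = |21| = 21; 21 ≠ 0 — holds
Hence LHS − RHS is never 0, i.e. the two sides are never equal, so the relation holds for every integer in [-10, 10].

No counterexample appears in that range.

Answer: 0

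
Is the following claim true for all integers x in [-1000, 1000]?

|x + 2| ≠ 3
The claim fails at x = 1:
x = 1: LHS = |1 + 2| = |3| = 3; 3 ≠ 3 — FAILS

Because a single integer refutes it, the statement is false.

Answer: False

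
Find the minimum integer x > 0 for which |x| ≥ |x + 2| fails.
Testing positive integers:
x = 1: LHS = |1| = 1, RHS = |1 + 2| = |3| = 3; 1 ≥ 3 — FAILS  ← smallest positive counterexample

Answer: x = 1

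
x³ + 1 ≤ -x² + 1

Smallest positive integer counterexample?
Testing positive integers:
x = 1: LHS = 1³ + 1 = 2, RHS = -1² + 1 = 0; 2 ≤ 0 — FAILS  ← smallest positive counterexample

Answer: x = 1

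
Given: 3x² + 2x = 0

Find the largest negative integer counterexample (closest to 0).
Testing negative integers from -1 downward:
x = -1: LHS = 3·(-1)² + 2·(-1) = 1; 1 = 0 — FAILS  ← closest negative counterexample to 0

Answer: x = -1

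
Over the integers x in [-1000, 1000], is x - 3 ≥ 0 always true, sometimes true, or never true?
Holds at x = 3: LHS = 3 - 3 = 0; 0 ≥ 0 — holds
Fails at x = 0: LHS = 0 - 3 = -3; -3 ≥ 0 — FAILS
It is satisfied by some integers in the range but not all.

Answer: Sometimes true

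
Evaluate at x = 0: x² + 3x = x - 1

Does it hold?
x = 0: LHS = 0² + 3·0 = 0, RHS = 0 - 1 = -1; 0 = -1 — FAILS

The relation fails at x = 0, so x = 0 is a counterexample.

Answer: No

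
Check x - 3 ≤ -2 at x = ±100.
x = 100: LHS = 100 - 3 = 97; 97 ≤ -2 — FAILS
x = -100: LHS = (-100) - 3 = -103; -103 ≤ -2 — holds

Answer: Partially: fails for x = 100, holds for x = -100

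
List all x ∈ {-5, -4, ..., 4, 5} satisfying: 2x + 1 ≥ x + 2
Holds for: {1, 2, 3, 4, 5}
Fails for: {-5, -4, -3, -2, -1, 0}

Answer: {1, 2, 3, 4, 5}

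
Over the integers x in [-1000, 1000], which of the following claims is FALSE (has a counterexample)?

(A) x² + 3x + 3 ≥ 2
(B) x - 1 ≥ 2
(A) x = -1: LHS = (-1)² + 3·(-1) + 3 = 1; 1 ≥ 2 — FAILS
(B) x = 0: LHS = 0 - 1 = -1; -1 ≥ 2 — FAILS

Answer: Both A and B are false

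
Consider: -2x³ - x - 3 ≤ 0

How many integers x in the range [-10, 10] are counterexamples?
Counterexamples in [-10, 10]: {-10, -9, -8, -7, -6, -5, -4, -3, -2}.

Counting them gives 9 values.

Answer: 9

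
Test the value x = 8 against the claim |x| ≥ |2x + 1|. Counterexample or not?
Substitute x = 8 into the relation:
x = 8: LHS = |8| = 8, RHS = |2·8 + 1| = |17| = 17; 8 ≥ 17 — FAILS

Since the claim fails at x = 8, this value is a counterexample.

Answer: Yes, x = 8 is a counterexample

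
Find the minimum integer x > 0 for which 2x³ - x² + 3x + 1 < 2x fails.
Testing positive integers:
x = 1: LHS = 2·1³ - 1² + 3·1 + 1 = 5, RHS = 2·1 = 2; 5 < 2 — FAILS  ← smallest positive counterexample

Answer: x = 1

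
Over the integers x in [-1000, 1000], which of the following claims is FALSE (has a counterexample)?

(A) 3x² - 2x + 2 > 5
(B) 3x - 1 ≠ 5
(A) x = 0: LHS = 3·0² - 2·0 + 2 = 2; 2 > 5 — FAILS
(B) x = 2: LHS = 3·2 - 1 = 5; 5 ≠ 5 — FAILS

Answer: Both A and B are false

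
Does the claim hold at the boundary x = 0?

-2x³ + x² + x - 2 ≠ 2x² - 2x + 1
x = 0: LHS = -2·0³ + 0² + 0 - 2 = -2, RHS = 2·0² - 2·0 + 1 = 1; -2 ≠ 1 — holds

The relation is satisfied at x = 0.

Answer: Yes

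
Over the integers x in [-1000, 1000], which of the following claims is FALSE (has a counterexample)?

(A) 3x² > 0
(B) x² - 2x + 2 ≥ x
(A) x = 0: LHS = 3·0² = 0; 0 > 0 — FAILS

(B) Over all integers in [-1000, 1000], LHS − RHS is smallest at x = 1, where it equals 0:
x = 1: LHS = 1² - 2·1 + 2 = 1; 1 ≥ 1 — holds
At the ends of the range:
x = -1000: LHS = (-1000)² - 2·(-1000) + 2 = 1002002; 1002002 ≥ -1000 — holds
x = 1000: LHS = 1000² - 2·1000 + 2 = 998002; 998002 ≥ 1000 — holds
Hence LHS − RHS is never negative, i.e. LHS ≥ RHS throughout, so the relation holds for every integer in [-1000, 1000].

Only (A) has a counterexample.

Answer: A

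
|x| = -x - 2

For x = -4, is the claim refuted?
Substitute x = -4 into the relation:
x = -4: LHS = |-4| = 4, RHS = -(-4) - 2 = 2; 4 = 2 — FAILS

Since the claim fails at x = -4, this value is a counterexample.

Answer: Yes, x = -4 is a counterexample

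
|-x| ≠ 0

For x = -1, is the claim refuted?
Substitute x = -1 into the relation:
x = -1: LHS = |-(-1)| = |1| = 1; 1 ≠ 0 — holds

The claim holds here, so x = -1 is not a counterexample. (A counterexample exists elsewhere, e.g. x = 0.)

Answer: No, x = -1 is not a counterexample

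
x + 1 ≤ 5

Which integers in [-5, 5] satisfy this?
Holds for: {-5, -4, -3, -2, -1, 0, 1, 2, 3, 4}
Fails for: {5}

Answer: {-5, -4, -3, -2, -1, 0, 1, 2, 3, 4}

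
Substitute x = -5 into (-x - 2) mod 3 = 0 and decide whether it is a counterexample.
Substitute x = -5 into the relation:
x = -5: LHS = (-(-5) - 2) mod 3 = 3 mod 3 = 0; 0 = 0 — holds

The claim holds here, so x = -5 is not a counterexample. (A counterexample exists elsewhere, e.g. x = 0.)

Answer: No, x = -5 is not a counterexample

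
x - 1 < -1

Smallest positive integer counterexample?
Testing positive integers:
x = 1: LHS = 1 - 1 = 0; 0 < -1 — FAILS  ← smallest positive counterexample

Answer: x = 1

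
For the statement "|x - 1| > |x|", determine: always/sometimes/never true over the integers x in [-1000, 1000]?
Holds at x = 0: LHS = |0 - 1| = |-1| = 1, RHS = |0| = 0; 1 > 0 — holds
Fails at x = 1: LHS = |1 - 1| = |0| = 0, RHS = |1| = 1; 0 > 1 — FAILS
It is satisfied by some integers in the range but not all.

Answer: Sometimes true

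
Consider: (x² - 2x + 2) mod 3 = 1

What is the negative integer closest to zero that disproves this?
Testing negative integers from -1 downward:
x = -1: LHS = ((-1)² - 2·(-1) + 2) mod 3 = 5 mod 3 = 2; 2 = 1 — FAILS  ← closest negative counterexample to 0

Answer: x = -1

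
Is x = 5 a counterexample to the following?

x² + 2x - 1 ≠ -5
Substitute x = 5 into the relation:
x = 5: LHS = 5² + 2·5 - 1 = 34; 34 ≠ -5 — holds

The relation holds at x = 5, so it is not a counterexample.

Answer: No, x = 5 is not a counterexample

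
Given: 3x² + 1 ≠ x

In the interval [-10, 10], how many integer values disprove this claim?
Over all integers in [-10, 10], LHS − RHS is always positive; it is smallest at x = 0, where it equals 1:
x = 0: LHS = 3·0² + 1 = 1; 1 ≠ 0 — holds
At the ends of the range:
x = -10: LHS = 3·(-10)² + 1 = 301; 301 ≠ -10 — holds
x = 10: LHS = 3·10² + 1 = 301; 301 ≠ 10 — holds
Hence LHS − RHS is never 0, i.e. the two sides are never equal, so the relation holds for every integer in [-10, 10].

No counterexample appears in that range.

Answer: 0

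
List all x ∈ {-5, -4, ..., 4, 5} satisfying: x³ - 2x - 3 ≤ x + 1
Holds for: {-5, -4, -3, -2, -1, 0, 1, 2}
Fails for: {3, 4, 5}

Answer: {-5, -4, -3, -2, -1, 0, 1, 2}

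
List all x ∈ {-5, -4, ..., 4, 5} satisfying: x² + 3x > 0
Holds for: {-5, -4, 1, 2, 3, 4, 5}
Fails for: {-3, -2, -1, 0}

Answer: {-5, -4, 1, 2, 3, 4, 5}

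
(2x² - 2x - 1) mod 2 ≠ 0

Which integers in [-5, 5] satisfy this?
For a polynomial with integer coefficients, its value mod 2 depends only on x mod 2, so it suffices to check one representative of each residue class, x = 0, 1:
x = 0: LHS = (2·0² - 2·0 - 1) mod 2 = (-1) mod 2 = 1; 1 ≠ 0 — holds
x = 1: LHS = (2·1² - 2·1 - 1) mod 2 = (-1) mod 2 = 1; 1 ≠ 0 — holds
The relation holds in every residue class, so the relation holds for every integer in [-5, 5].

Answer: All integers in [-5, 5]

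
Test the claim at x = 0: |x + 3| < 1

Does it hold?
x = 0: LHS = |0 + 3| = |3| = 3; 3 < 1 — FAILS

The relation fails at x = 0, so x = 0 is a counterexample.

Answer: No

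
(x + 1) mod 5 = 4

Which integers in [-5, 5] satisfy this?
Holds for: {-2, 3}
Fails for: {-5, -4, -3, -1, 0, 1, 2, 4, 5}

Answer: {-2, 3}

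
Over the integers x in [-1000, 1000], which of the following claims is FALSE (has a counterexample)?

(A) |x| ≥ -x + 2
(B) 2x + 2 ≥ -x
(A) x = 0: LHS = |0| = 0, RHS = -0 + 2 = 2; 0 ≥ 2 — FAILS
(B) x = -1: LHS = 2·(-1) + 2 = 0, RHS = -(-1) = 1; 0 ≥ 1 — FAILS

Answer: Both A and B are false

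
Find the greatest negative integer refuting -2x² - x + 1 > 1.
Testing negative integers from -1 downward:
x = -1: LHS = -2·(-1)² - (-1) + 1 = 0; 0 > 1 — FAILS  ← closest negative counterexample to 0

Answer: x = -1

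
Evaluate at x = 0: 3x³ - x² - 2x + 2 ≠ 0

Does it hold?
x = 0: LHS = 3·0³ - 0² - 2·0 + 2 = 2; 2 ≠ 0 — holds

The relation is satisfied at x = 0.

Answer: Yes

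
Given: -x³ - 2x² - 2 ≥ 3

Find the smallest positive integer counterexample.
Testing positive integers:
x = 1: LHS = -1³ - 2·1² - 2 = -5; -5 ≥ 3 — FAILS  ← smallest positive counterexample

Answer: x = 1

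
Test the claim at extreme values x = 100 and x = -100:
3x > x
x = 100: LHS = 3·100 = 300; 300 > 100 — holds
x = -100: LHS = 3·(-100) = -300; -300 > -100 — FAILS

Answer: Partially: holds for x = 100, fails for x = -100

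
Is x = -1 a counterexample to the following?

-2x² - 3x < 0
Substitute x = -1 into the relation:
x = -1: LHS = -2·(-1)² - 3·(-1) = 1; 1 < 0 — FAILS

Since the claim fails at x = -1, this value is a counterexample.

Answer: Yes, x = -1 is a counterexample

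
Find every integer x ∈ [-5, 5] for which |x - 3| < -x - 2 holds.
Over all integers in [-5, 5], LHS − RHS is smallest at x = 0, where it equals 5:
x = 0: LHS = |0 - 3| = |-3| = 3, RHS = -0 - 2 = -2; 3 < -2 — FAILS
At the ends of the range:
x = -5: LHS = |(-5) - 3| = |-8| = 8, RHS = -(-5) - 2 = 3; 8 < 3 — FAILS
x = 5: LHS = |5 - 3| = |2| = 2, RHS = -5 - 2 = -7; 2 < -7 — FAILS
Hence LHS − RHS is never negative, i.e. LHS ≥ RHS throughout, so the claimed relation (<) fails for every integer in [-5, 5].

Answer: None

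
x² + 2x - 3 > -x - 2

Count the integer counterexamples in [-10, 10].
Counterexamples in [-10, 10]: {-3, -2, -1, 0}.

Counting them gives 4 values.

Answer: 4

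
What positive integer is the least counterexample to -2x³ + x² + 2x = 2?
Testing positive integers:
x = 1: LHS = -2·1³ + 1² + 2·1 = 1; 1 = 2 — FAILS  ← smallest positive counterexample

Answer: x = 1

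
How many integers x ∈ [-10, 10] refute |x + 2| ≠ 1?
Counterexamples in [-10, 10]: {-3, -1}.

Counting them gives 2 values.

Answer: 2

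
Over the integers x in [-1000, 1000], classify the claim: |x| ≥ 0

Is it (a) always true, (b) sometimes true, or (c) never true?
An absolute value is never negative, so the left side is ≥ 0 for every x, while the right side is 0. Tightest case in [-1000, 1000] is x = 0:
x = 0: LHS = |0| = 0; 0 ≥ 0 — holds
Hence LHS − RHS is never negative, i.e. LHS ≥ RHS throughout, so the relation holds for every integer in [-1000, 1000].

No counterexample exists.

Answer: Always true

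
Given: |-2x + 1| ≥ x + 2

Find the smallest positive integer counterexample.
Testing positive integers:
x = 1: LHS = |-2·1 + 1| = |-1| = 1, RHS = 1 + 2 = 3; 1 ≥ 3 — FAILS  ← smallest positive counterexample

Answer: x = 1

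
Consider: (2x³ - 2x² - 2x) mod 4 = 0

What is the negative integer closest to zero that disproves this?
Testing negative integers from -1 downward:
x = -1: LHS = (2·(-1)³ - 2·(-1)² - 2·(-1)) mod 4 = (-2) mod 4 = 2; 2 = 0 — FAILS  ← closest negative counterexample to 0

Answer: x = -1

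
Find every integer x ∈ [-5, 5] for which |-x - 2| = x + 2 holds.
Holds for: {-2, -1, 0, 1, 2, 3, 4, 5}
Fails for: {-5, -4, -3}

Answer: {-2, -1, 0, 1, 2, 3, 4, 5}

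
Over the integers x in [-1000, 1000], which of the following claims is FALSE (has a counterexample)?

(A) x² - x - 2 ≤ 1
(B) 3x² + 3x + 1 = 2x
(A) x = -2: LHS = (-2)² - (-2) - 2 = 4; 4 ≤ 1 — FAILS
(B) x = 0: LHS = 3·0² + 3·0 + 1 = 1, RHS = 2·0 = 0; 1 = 0 — FAILS

Answer: Both A and B are false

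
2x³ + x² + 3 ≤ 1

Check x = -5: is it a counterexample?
Substitute x = -5 into the relation:
x = -5: LHS = 2·(-5)³ + (-5)² + 3 = -222; -222 ≤ 1 — holds

The claim holds here, so x = -5 is not a counterexample. (A counterexample exists elsewhere, e.g. x = 0.)

Answer: No, x = -5 is not a counterexample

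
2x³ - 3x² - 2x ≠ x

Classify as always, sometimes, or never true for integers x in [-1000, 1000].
Holds at x = 1: LHS = 2·1³ - 3·1² - 2·1 = -3; -3 ≠ 1 — holds
Fails at x = 0: LHS = 2·0³ - 3·0² - 2·0 = 0; 0 ≠ 0 — FAILS
It is satisfied by some integers in the range but not all.

Answer: Sometimes true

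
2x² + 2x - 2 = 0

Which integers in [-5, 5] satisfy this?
Track d = LHS − RHS over the integers in [-5, 5]. Equality would need d = 0, but d changes sign only between consecutive integers, jumping over 0:
x = -2: LHS = 2·(-2)² + 2·(-2) - 2 = 2; 2 = 0 — FAILS  (d = 2)
x = -1: LHS = 2·(-1)² + 2·(-1) - 2 = -2; -2 = 0 — FAILS  (d = -2)
x = 0: LHS = 2·0² + 2·0 - 2 = -2; -2 = 0 — FAILS  (d = -2)
x = 1: LHS = 2·1² + 2·1 - 2 = 2; 2 = 0 — FAILS  (d = 2)
Away from these crossings d keeps a constant sign, and checking every integer in [-5, 5] confirms d ≠ 0 throughout. Hence the two sides are never equal, so the claimed relation (=) fails for every integer in [-5, 5].

Answer: None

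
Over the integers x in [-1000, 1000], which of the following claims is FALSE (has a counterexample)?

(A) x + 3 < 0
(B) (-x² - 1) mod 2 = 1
(A) x = 0: LHS = 0 + 3 = 3; 3 < 0 — FAILS
(B) x = 1: LHS = (-1² - 1) mod 2 = (-2) mod 2 = 0; 0 = 1 — FAILS

Answer: Both A and B are false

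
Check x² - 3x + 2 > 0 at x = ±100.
x = 100: LHS = 100² - 3·100 + 2 = 9702; 9702 > 0 — holds
x = -100: LHS = (-100)² - 3·(-100) + 2 = 10302; 10302 > 0 — holds

Answer: Yes, holds for both x = 100 and x = -100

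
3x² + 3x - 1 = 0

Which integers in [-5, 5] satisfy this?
Track d = LHS − RHS over the integers in [-5, 5]. Equality would need d = 0, but d changes sign only between consecutive integers, jumping over 0:
x = -2: LHS = 3·(-2)² + 3·(-2) - 1 = 5; 5 = 0 — FAILS  (d = 5)
x = -1: LHS = 3·(-1)² + 3·(-1) - 1 = -1; -1 = 0 — FAILS  (d = -1)
x = 0: LHS = 3·0² + 3·0 - 1 = -1; -1 = 0 — FAILS  (d = -1)
x = 1: LHS = 3·1² + 3·1 - 1 = 5; 5 = 0 — FAILS  (d = 5)
Away from these crossings d keeps a constant sign, and checking every integer in [-5, 5] confirms d ≠ 0 throughout. Hence the two sides are never equal, so the claimed relation (=) fails for every integer in [-5, 5].

Answer: None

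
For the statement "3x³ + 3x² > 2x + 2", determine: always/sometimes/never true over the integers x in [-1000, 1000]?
Holds at x = 1: LHS = 3·1³ + 3·1² = 6, RHS = 2·1 + 2 = 4; 6 > 4 — holds
Fails at x = 0: LHS = 3·0³ + 3·0² = 0, RHS = 2·0 + 2 = 2; 0 > 2 — FAILS
It is satisfied by some integers in the range but not all.

Answer: Sometimes true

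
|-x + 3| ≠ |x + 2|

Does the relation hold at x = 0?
x = 0: LHS = |-0 + 3| = |3| = 3, RHS = |0 + 2| = |2| = 2; 3 ≠ 2 — holds

The relation is satisfied at x = 0.

Answer: Yes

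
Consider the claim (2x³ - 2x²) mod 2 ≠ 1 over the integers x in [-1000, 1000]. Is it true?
For a polynomial with integer coefficients, its value mod 2 depends only on x mod 2, so it suffices to check one representative of each residue class, x = 0, 1:
x = 0: LHS = (2·0³ - 2·0²) mod 2 = 0 mod 2 = 0; 0 ≠ 1 — holds
x = 1: LHS = (2·1³ - 2·1²) mod 2 = 0 mod 2 = 0; 0 ≠ 1 — holds
The relation holds in every residue class, so the relation holds for every integer in [-1000, 1000].

No counterexample exists.

Answer: True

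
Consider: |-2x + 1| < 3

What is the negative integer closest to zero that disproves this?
Testing negative integers from -1 downward:
x = -1: LHS = |-2·(-1) + 1| = |3| = 3; 3 < 3 — FAILS  ← closest negative counterexample to 0

Answer: x = -1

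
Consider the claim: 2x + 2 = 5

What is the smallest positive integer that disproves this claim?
Testing positive integers:
x = 1: LHS = 2·1 + 2 = 4; 4 = 5 — FAILS  ← smallest positive counterexample

Answer: x = 1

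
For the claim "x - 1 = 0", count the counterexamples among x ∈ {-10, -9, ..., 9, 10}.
Counterexamples in [-10, 10]: {-10, -9, -8, -7, -6, -5, -4, -3, -2, -1, 0, 2, 3, 4, 5, 6, 7, 8, 9, 10}.

Counting them gives 20 values.

Answer: 20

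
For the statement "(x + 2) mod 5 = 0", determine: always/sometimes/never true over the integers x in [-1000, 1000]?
Holds at x = -2: LHS = ((-2) + 2) mod 5 = 0 mod 5 = 0; 0 = 0 — holds
Fails at x = 0: LHS = (0 + 2) mod 5 = 2 mod 5 = 2; 2 = 0 — FAILS
It is satisfied by some integers in the range but not all.

Answer: Sometimes true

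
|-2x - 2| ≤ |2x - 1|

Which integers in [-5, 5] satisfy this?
Holds for: {-5, -4, -3, -2, -1}
Fails for: {0, 1, 2, 3, 4, 5}

Answer: {-5, -4, -3, -2, -1}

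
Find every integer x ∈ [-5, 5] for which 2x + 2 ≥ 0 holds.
Holds for: {-1, 0, 1, 2, 3, 4, 5}
Fails for: {-5, -4, -3, -2}

Answer: {-1, 0, 1, 2, 3, 4, 5}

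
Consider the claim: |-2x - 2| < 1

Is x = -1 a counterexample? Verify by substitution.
Substitute x = -1 into the relation:
x = -1: LHS = |-2·(-1) - 2| = |0| = 0; 0 < 1 — holds

The claim holds here, so x = -1 is not a counterexample. (A counterexample exists elsewhere, e.g. x = 0.)

Answer: No, x = -1 is not a counterexample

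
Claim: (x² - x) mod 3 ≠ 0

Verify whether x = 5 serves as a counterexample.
Substitute x = 5 into the relation:
x = 5: LHS = (5² - 5) mod 3 = 20 mod 3 = 2; 2 ≠ 0 — holds

The claim holds here, so x = 5 is not a counterexample. (A counterexample exists elsewhere, e.g. x = 0.)

Answer: No, x = 5 is not a counterexample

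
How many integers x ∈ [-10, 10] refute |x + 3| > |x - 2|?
Counterexamples in [-10, 10]: {-10, -9, -8, -7, -6, -5, -4, -3, -2, -1}.

Counting them gives 10 values.

Answer: 10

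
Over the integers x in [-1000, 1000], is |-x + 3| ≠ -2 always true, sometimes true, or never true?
An absolute value is never negative, so the left side is ≥ 0 for every x, while the right side is -2. Tightest case in [-1000, 1000] is x = 3:
x = 3: LHS = |-3 + 3| = |0| = 0; 0 ≠ -2 — holds
Hence LHS − RHS is never 0, i.e. the two sides are never equal, so the relation holds for every integer in [-1000, 1000].

No counterexample exists.

Answer: Always true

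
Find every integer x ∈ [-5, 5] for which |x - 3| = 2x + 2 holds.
Track d = LHS − RHS over the integers in [-5, 5]. Equality would need d = 0, but d changes sign only between consecutive integers, jumping over 0:
x = 0: LHS = |0 - 3| = |-3| = 3, RHS = 2·0 + 2 = 2; 3 = 2 — FAILS  (d = 1)
x = 1: LHS = |1 - 3| = |-2| = 2, RHS = 2·1 + 2 = 4; 2 = 4 — FAILS  (d = -2)
Away from these crossings d keeps a constant sign, and checking every integer in [-5, 5] confirms d ≠ 0 throughout. Hence the two sides are never equal, so the claimed relation (=) fails for every integer in [-5, 5].

Answer: None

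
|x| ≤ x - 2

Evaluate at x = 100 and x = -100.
x = 100: LHS = |100| = 100, RHS = 100 - 2 = 98; 100 ≤ 98 — FAILS
x = -100: LHS = |-100| = 100, RHS = (-100) - 2 = -102; 100 ≤ -102 — FAILS

Answer: No, fails for both x = 100 and x = -100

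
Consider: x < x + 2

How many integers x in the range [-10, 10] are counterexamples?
Over all integers in [-10, 10], LHS − RHS is largest at x = 0, where it equals -2:
x = 0: RHS = 0 + 2 = 2; 0 < 2 — holds
At the ends of the range:
x = -10: RHS = (-10) + 2 = -8; -10 < -8 — holds
x = 10: RHS = 10 + 2 = 12; 10 < 12 — holds
Hence LHS − RHS is never zero or positive, i.e. LHS < RHS throughout, so the relation holds for every integer in [-10, 10].

No counterexample appears in that range.

Answer: 0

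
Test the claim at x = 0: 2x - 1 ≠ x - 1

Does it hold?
x = 0: LHS = 2·0 - 1 = -1, RHS = 0 - 1 = -1; -1 ≠ -1 — FAILS

The relation fails at x = 0, so x = 0 is a counterexample.

Answer: No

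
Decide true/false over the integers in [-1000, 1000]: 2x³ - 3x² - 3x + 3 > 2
The claim fails at x = 1:
x = 1: LHS = 2·1³ - 3·1² - 3·1 + 3 = -1; -1 > 2 — FAILS

Because a single integer refutes it, the statement is false.

Answer: False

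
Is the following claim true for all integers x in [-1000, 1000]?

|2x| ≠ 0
The claim fails at x = 0:
x = 0: LHS = |2·0| = |0| = 0; 0 ≠ 0 — FAILS

Because a single integer refutes it, the statement is false.

Answer: False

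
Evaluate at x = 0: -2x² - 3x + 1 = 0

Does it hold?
x = 0: LHS = -2·0² - 3·0 + 1 = 1; 1 = 0 — FAILS

The relation fails at x = 0, so x = 0 is a counterexample.

Answer: No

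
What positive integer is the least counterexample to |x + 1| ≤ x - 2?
Testing positive integers:
x = 1: LHS = |1 + 1| = |2| = 2, RHS = 1 - 2 = -1; 2 ≤ -1 — FAILS  ← smallest positive counterexample

Answer: x = 1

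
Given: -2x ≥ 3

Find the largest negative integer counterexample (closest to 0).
Testing negative integers from -1 downward:
x = -1: LHS = -2·(-1) = 2; 2 ≥ 3 — FAILS  ← closest negative counterexample to 0

Answer: x = -1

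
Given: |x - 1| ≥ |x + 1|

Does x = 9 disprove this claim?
Substitute x = 9 into the relation:
x = 9: LHS = |9 - 1| = |8| = 8, RHS = |9 + 1| = |10| = 10; 8 ≥ 10 — FAILS

Since the claim fails at x = 9, this value is a counterexample.

Answer: Yes, x = 9 is a counterexample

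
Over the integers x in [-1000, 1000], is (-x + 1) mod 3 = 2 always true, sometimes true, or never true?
Holds at x = -1: LHS = (-(-1) + 1) mod 3 = 2 mod 3 = 2; 2 = 2 — holds
Fails at x = 0: LHS = (-0 + 1) mod 3 = 1 mod 3 = 1; 1 = 2 — FAILS
It is satisfied by some integers in the range but not all.

Answer: Sometimes true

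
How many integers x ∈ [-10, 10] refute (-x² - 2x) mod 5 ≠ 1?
Counterexamples in [-10, 10]: {-6, -1, 4, 9}.

Counting them gives 4 values.

Answer: 4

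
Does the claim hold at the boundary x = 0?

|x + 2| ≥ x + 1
x = 0: LHS = |0 + 2| = |2| = 2, RHS = 0 + 1 = 1; 2 ≥ 1 — holds

The relation is satisfied at x = 0.

Answer: Yes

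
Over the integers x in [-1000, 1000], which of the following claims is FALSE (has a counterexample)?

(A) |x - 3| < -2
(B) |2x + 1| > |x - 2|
(A) x = 0: LHS = |0 - 3| = |-3| = 3; 3 < -2 — FAILS
(B) x = 0: LHS = |2·0 + 1| = |1| = 1, RHS = |0 - 2| = |-2| = 2; 1 > 2 — FAILS

Answer: Both A and B are false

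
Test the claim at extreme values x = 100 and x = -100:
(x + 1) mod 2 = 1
x = 100: LHS = (100 + 1) mod 2 = 101 mod 2 = 1; 1 = 1 — holds
x = -100: LHS = ((-100) + 1) mod 2 = (-99) mod 2 = 1; 1 = 1 — holds

Answer: Yes, holds for both x = 100 and x = -100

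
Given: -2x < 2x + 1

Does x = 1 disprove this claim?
Substitute x = 1 into the relation:
x = 1: LHS = -2·1 = -2, RHS = 2·1 + 1 = 3; -2 < 3 — holds

The claim holds here, so x = 1 is not a counterexample. (A counterexample exists elsewhere, e.g. x = -1.)

Answer: No, x = 1 is not a counterexample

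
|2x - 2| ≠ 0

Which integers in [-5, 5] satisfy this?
Holds for: {-5, -4, -3, -2, -1, 0, 2, 3, 4, 5}
Fails for: {1}

Answer: {-5, -4, -3, -2, -1, 0, 2, 3, 4, 5}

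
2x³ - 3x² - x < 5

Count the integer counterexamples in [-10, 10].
Counterexamples in [-10, 10]: {3, 4, 5, 6, 7, 8, 9, 10}.

Counting them gives 8 values.

Answer: 8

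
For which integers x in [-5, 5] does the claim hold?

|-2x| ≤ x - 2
Over all integers in [-5, 5], LHS − RHS is smallest at x = 0, where it equals 2:
x = 0: LHS = |-2·0| = |0| = 0, RHS = 0 - 2 = -2; 0 ≤ -2 — FAILS
At the ends of the range:
x = -5: LHS = |-2·(-5)| = |10| = 10, RHS = (-5) - 2 = -7; 10 ≤ -7 — FAILS
x = 5: LHS = |-2·5| = |-10| = 10, RHS = 5 - 2 = 3; 10 ≤ 3 — FAILS
Hence LHS − RHS is never zero or negative, i.e. LHS > RHS throughout, so the claimed relation (≤) fails for every integer in [-5, 5].

Answer: None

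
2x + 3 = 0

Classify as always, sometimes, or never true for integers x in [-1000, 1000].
Track d = LHS − RHS over the integers in [-1000, 1000]. Equality would need d = 0, but d changes sign only between consecutive integers, jumping over 0:
x = -2: LHS = 2·(-2) + 3 = -1; -1 = 0 — FAILS  (d = -1)
x = -1: LHS = 2·(-1) + 3 = 1; 1 = 0 — FAILS  (d = 1)
Away from these crossings d keeps a constant sign, and checking every integer in [-1000, 1000] confirms d ≠ 0 throughout. Hence the two sides are never equal, so the claimed relation (=) fails for every integer in [-1000, 1000].

No integer in the range satisfies it.

Answer: Never true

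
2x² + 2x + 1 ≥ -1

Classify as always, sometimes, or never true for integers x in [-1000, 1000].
Over all integers in [-1000, 1000], LHS − RHS is smallest at x = 0, where it equals 2:
x = 0: LHS = 2·0² + 2·0 + 1 = 1; 1 ≥ -1 — holds
At the ends of the range:
x = -1000: LHS = 2·(-1000)² + 2·(-1000) + 1 = 1998001; 1998001 ≥ -1 — holds
x = 1000: LHS = 2·1000² + 2·1000 + 1 = 2002001; 2002001 ≥ -1 — holds
Hence LHS − RHS is never negative, i.e. LHS ≥ RHS throughout, so the relation holds for every integer in [-1000, 1000].

No counterexample exists.

Answer: Always true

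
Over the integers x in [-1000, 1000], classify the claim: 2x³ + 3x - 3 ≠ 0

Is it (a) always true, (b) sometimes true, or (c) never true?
Track d = LHS − RHS over the integers in [-1000, 1000]. Equality would need d = 0, but d changes sign only between consecutive integers, jumping over 0:
x = 0: LHS = 2·0³ + 3·0 - 3 = -3; -3 ≠ 0 — holds  (d = -3)
x = 1: LHS = 2·1³ + 3·1 - 3 = 2; 2 ≠ 0 — holds  (d = 2)
Away from these crossings d keeps a constant sign, and checking every integer in [-1000, 1000] confirms d ≠ 0 throughout. Hence the two sides are never equal, so the relation holds for every integer in [-1000, 1000].

No counterexample exists.

Answer: Always true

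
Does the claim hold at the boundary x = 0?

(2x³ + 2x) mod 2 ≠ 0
x = 0: LHS = (2·0³ + 2·0) mod 2 = 0 mod 2 = 0; 0 ≠ 0 — FAILS

The relation fails at x = 0, so x = 0 is a counterexample.

Answer: No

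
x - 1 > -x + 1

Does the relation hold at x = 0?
x = 0: LHS = 0 - 1 = -1, RHS = -0 + 1 = 1; -1 > 1 — FAILS

The relation fails at x = 0, so x = 0 is a counterexample.

Answer: No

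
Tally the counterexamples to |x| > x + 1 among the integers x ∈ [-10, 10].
Counterexamples in [-10, 10]: {0, 1, 2, 3, 4, 5, 6, 7, 8, 9, 10}.

Counting them gives 11 values.

Answer: 11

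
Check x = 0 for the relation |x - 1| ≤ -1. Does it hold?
x = 0: LHS = |0 - 1| = |-1| = 1; 1 ≤ -1 — FAILS

The relation fails at x = 0, so x = 0 is a counterexample.

Answer: No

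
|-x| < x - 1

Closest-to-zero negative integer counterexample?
Testing negative integers from -1 downward:
x = -1: LHS = |-(-1)| = |1| = 1, RHS = (-1) - 1 = -2; 1 < -2 — FAILS  ← closest negative counterexample to 0

Answer: x = -1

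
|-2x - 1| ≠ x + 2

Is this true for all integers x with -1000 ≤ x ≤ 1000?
The claim fails at x = 1:
x = 1: LHS = |-2·1 - 1| = |-3| = 3, RHS = 1 + 2 = 3; 3 ≠ 3 — FAILS

Because a single integer refutes it, the statement is false.

Answer: False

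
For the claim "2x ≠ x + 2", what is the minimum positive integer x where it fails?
Testing positive integers:
x = 1: LHS = 2·1 = 2, RHS = 1 + 2 = 3; 2 ≠ 3 — holds
x = 2: LHS = 2·2 = 4, RHS = 2 + 2 = 4; 4 ≠ 4 — FAILS  ← smallest positive counterexample

Answer: x = 2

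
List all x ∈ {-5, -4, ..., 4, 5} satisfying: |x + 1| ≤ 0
Holds for: {-1}
Fails for: {-5, -4, -3, -2, 0, 1, 2, 3, 4, 5}

Answer: {-1}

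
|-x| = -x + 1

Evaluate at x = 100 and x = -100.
x = 100: LHS = |-100| = 100, RHS = -100 + 1 = -99; 100 = -99 — FAILS
x = -100: LHS = |-(-100)| = |100| = 100, RHS = -(-100) + 1 = 101; 100 = 101 — FAILS

Answer: No, fails for both x = 100 and x = -100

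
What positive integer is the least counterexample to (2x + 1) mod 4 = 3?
Testing positive integers:
x = 1: LHS = (2·1 + 1) mod 4 = 3 mod 4 = 3; 3 = 3 — holds
x = 2: LHS = (2·2 + 1) mod 4 = 5 mod 4 = 1; 1 = 3 — FAILS  ← smallest positive counterexample

Answer: x = 2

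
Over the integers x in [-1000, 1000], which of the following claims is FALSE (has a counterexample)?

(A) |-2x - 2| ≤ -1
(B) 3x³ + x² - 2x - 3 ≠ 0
(A) x = 0: LHS = |-2·0 - 2| = |-2| = 2; 2 ≤ -1 — FAILS

(B) Track d = LHS − RHS over the integers in [-1000, 1000]. Equality would need d = 0, but d changes sign only between consecutive integers, jumping over 0:
x = 1: LHS = 3·1³ + 1² - 2·1 - 3 = -1; -1 ≠ 0 — holds  (d = -1)
x = 2: LHS = 3·2³ + 2² - 2·2 - 3 = 21; 21 ≠ 0 — holds  (d = 21)
Away from these crossings d keeps a constant sign, and checking every integer in [-1000, 1000] confirms d ≠ 0 throughout. Hence the two sides are never equal, so the relation holds for every integer in [-1000, 1000].

Only (A) has a counterexample.

Answer: A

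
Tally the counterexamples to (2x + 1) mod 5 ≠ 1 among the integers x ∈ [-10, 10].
Counterexamples in [-10, 10]: {-10, -5, 0, 5, 10}.

Counting them gives 5 values.

Answer: 5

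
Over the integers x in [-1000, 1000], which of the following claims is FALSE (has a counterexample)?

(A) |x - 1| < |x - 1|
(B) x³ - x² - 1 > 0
(A) x = 0: LHS = |0 - 1| = |-1| = 1, RHS = |0 - 1| = |-1| = 1; 1 < 1 — FAILS
(B) x = 0: LHS = 0³ - 0² - 1 = -1; -1 > 0 — FAILS

Answer: Both A and B are false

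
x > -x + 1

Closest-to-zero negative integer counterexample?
Testing negative integers from -1 downward:
x = -1: RHS = -(-1) + 1 = 2; -1 > 2 — FAILS  ← closest negative counterexample to 0

Answer: x = -1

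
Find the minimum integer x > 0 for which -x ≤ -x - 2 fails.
Testing positive integers:
x = 1: RHS = -1 - 2 = -3; -1 ≤ -3 — FAILS  ← smallest positive counterexample

Answer: x = 1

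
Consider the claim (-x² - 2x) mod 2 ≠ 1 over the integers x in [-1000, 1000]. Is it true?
The claim fails at x = 1:
x = 1: LHS = (-1² - 2·1) mod 2 = (-3) mod 2 = 1; 1 ≠ 1 — FAILS

Because a single integer refutes it, the statement is false.

Answer: False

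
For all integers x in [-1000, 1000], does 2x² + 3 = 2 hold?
The claim fails at x = 0:
x = 0: LHS = 2·0² + 3 = 3; 3 = 2 — FAILS

Because a single integer refutes it, the statement is false.

Answer: False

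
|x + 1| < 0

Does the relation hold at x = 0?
x = 0: LHS = |0 + 1| = |1| = 1; 1 < 0 — FAILS

The relation fails at x = 0, so x = 0 is a counterexample.

Answer: No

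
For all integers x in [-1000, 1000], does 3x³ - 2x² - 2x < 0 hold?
The claim fails at x = 0:
x = 0: LHS = 3·0³ - 2·0² - 2·0 = 0; 0 < 0 — FAILS

Because a single integer refutes it, the statement is false.

Answer: False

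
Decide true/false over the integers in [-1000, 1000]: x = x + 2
The claim fails at x = 0:
x = 0: RHS = 0 + 2 = 2; 0 = 2 — FAILS

Because a single integer refutes it, the statement is false.

Answer: False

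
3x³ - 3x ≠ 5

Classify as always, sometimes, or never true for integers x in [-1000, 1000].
Track d = LHS − RHS over the integers in [-1000, 1000]. Equality would need d = 0, but d changes sign only between consecutive integers, jumping over 0:
x = 1: LHS = 3·1³ - 3·1 = 0; 0 ≠ 5 — holds  (d = -5)
x = 2: LHS = 3·2³ - 3·2 = 18; 18 ≠ 5 — holds  (d = 13)
Away from these crossings d keeps a constant sign, and checking every integer in [-1000, 1000] confirms d ≠ 0 throughout. Hence the two sides are never equal, so the relation holds for every integer in [-1000, 1000].

No counterexample exists.

Answer: Always true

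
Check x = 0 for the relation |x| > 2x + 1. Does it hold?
x = 0: LHS = |0| = 0, RHS = 2·0 + 1 = 1; 0 > 1 — FAILS

The relation fails at x = 0, so x = 0 is a counterexample.

Answer: No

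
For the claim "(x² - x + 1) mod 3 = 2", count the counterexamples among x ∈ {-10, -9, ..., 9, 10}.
Counterexamples in [-10, 10]: {-10, -9, -8, -7, -6, -5, -4, -3, -2, -1, 0, 1, 2, 3, 4, 5, 6, 7, 8, 9, 10}.

Counting them gives 21 values.

Answer: 21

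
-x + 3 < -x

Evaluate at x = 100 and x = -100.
x = 100: LHS = -100 + 3 = -97; -97 < -100 — FAILS
x = -100: LHS = -(-100) + 3 = 103, RHS = -(-100) = 100; 103 < 100 — FAILS

Answer: No, fails for both x = 100 and x = -100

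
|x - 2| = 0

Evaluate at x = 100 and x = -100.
x = 100: LHS = |100 - 2| = |98| = 98; 98 = 0 — FAILS
x = -100: LHS = |(-100) - 2| = |-102| = 102; 102 = 0 — FAILS

Answer: No, fails for both x = 100 and x = -100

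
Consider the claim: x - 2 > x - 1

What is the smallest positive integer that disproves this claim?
Testing positive integers:
x = 1: LHS = 1 - 2 = -1, RHS = 1 - 1 = 0; -1 > 0 — FAILS  ← smallest positive counterexample

Answer: x = 1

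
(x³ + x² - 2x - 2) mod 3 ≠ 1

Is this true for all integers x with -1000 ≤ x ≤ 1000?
The claim fails at x = 0:
x = 0: LHS = (0³ + 0² - 2·0 - 2) mod 3 = (-2) mod 3 = 1; 1 ≠ 1 — FAILS

Because a single integer refutes it, the statement is false.

Answer: False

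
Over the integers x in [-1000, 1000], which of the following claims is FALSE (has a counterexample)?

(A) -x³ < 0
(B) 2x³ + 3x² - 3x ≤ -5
(A) x = 0: LHS = -0³ = 0; 0 < 0 — FAILS
(B) x = 0: LHS = 2·0³ + 3·0² - 3·0 = 0; 0 ≤ -5 — FAILS

Answer: Both A and B are false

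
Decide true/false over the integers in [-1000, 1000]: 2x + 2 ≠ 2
The claim fails at x = 0:
x = 0: LHS = 2·0 + 2 = 2; 2 ≠ 2 — FAILS

Because a single integer refutes it, the statement is false.

Answer: False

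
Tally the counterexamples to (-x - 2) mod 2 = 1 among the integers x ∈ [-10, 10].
Counterexamples in [-10, 10]: {-10, -8, -6, -4, -2, 0, 2, 4, 6, 8, 10}.

Counting them gives 11 values.

Answer: 11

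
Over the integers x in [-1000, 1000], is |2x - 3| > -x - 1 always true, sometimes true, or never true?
Over all integers in [-1000, 1000], LHS − RHS is smallest at x = 1, where it equals 3:
x = 1: LHS = |2·1 - 3| = |-1| = 1, RHS = -1 - 1 = -2; 1 > -2 — holds
At the ends of the range:
x = -1000: LHS = |2·(-1000) - 3| = |-2003| = 2003, RHS = -(-1000) - 1 = 999; 2003 > 999 — holds
x = 1000: LHS = |2·1000 - 3| = |1997| = 1997, RHS = -1000 - 1 = -1001; 1997 > -1001 — holds
Hence LHS − RHS is never zero or negative, i.e. LHS > RHS throughout, so the relation holds for every integer in [-1000, 1000].

No counterexample exists.

Answer: Always true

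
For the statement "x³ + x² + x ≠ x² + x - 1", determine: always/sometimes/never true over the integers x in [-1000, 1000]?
Holds at x = 0: LHS = 0³ + 0² + 0 = 0, RHS = 0² + 0 - 1 = -1; 0 ≠ -1 — holds
Fails at x = -1: LHS = (-1)³ + (-1)² + (-1) = -1, RHS = (-1)² + (-1) - 1 = -1; -1 ≠ -1 — FAILS
It is satisfied by some integers in the range but not all.

Answer: Sometimes true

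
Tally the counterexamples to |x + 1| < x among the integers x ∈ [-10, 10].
Counterexamples in [-10, 10]: {-10, -9, -8, -7, -6, -5, -4, -3, -2, -1, 0, 1, 2, 3, 4, 5, 6, 7, 8, 9, 10}.

Counting them gives 21 values.

Answer: 21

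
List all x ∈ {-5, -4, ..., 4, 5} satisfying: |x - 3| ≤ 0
Holds for: {3}
Fails for: {-5, -4, -3, -2, -1, 0, 1, 2, 4, 5}

Answer: {3}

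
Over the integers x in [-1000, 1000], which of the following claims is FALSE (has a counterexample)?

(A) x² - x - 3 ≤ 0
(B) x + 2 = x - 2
(A) x = -2: LHS = (-2)² - (-2) - 3 = 3; 3 ≤ 0 — FAILS
(B) x = 0: LHS = 0 + 2 = 2, RHS = 0 - 2 = -2; 2 = -2 — FAILS

Answer: Both A and B are false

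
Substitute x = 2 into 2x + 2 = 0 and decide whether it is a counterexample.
Substitute x = 2 into the relation:
x = 2: LHS = 2·2 + 2 = 6; 6 = 0 — FAILS

Since the claim fails at x = 2, this value is a counterexample.

Answer: Yes, x = 2 is a counterexample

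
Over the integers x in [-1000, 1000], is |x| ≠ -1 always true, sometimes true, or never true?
An absolute value is never negative, so the left side is ≥ 0 for every x, while the right side is -1. Tightest case in [-1000, 1000] is x = 0:
x = 0: LHS = |0| = 0; 0 ≠ -1 — holds
Hence LHS − RHS is never 0, i.e. the two sides are never equal, so the relation holds for every integer in [-1000, 1000].

No counterexample exists.

Answer: Always true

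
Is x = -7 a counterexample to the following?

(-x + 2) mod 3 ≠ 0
Substitute x = -7 into the relation:
x = -7: LHS = (-(-7) + 2) mod 3 = 9 mod 3 = 0; 0 ≠ 0 — FAILS

Since the claim fails at x = -7, this value is a counterexample.

Answer: Yes, x = -7 is a counterexample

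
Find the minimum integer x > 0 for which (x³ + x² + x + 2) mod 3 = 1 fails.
Testing positive integers:
x = 1: LHS = (1³ + 1² + 1 + 2) mod 3 = 5 mod 3 = 2; 2 = 1 — FAILS  ← smallest positive counterexample

Answer: x = 1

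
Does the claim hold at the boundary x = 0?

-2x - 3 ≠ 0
x = 0: LHS = -2·0 - 3 = -3; -3 ≠ 0 — holds

The relation is satisfied at x = 0.

Answer: Yes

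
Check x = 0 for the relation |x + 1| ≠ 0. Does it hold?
x = 0: LHS = |0 + 1| = |1| = 1; 1 ≠ 0 — holds

The relation is satisfied at x = 0.

Answer: Yes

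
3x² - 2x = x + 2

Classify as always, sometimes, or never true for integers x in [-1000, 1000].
Track d = LHS − RHS over the integers in [-1000, 1000]. Equality would need d = 0, but d changes sign only between consecutive integers, jumping over 0:
x = -1: LHS = 3·(-1)² - 2·(-1) = 5, RHS = (-1) + 2 = 1; 5 = 1 — FAILS  (d = 4)
x = 0: LHS = 3·0² - 2·0 = 0, RHS = 0 + 2 = 2; 0 = 2 — FAILS  (d = -2)
x = 1: LHS = 3·1² - 2·1 = 1, RHS = 1 + 2 = 3; 1 = 3 — FAILS  (d = -2)
x = 2: LHS = 3·2² - 2·2 = 8, RHS = 2 + 2 = 4; 8 = 4 — FAILS  (d = 4)
Away from these crossings d keeps a constant sign, and checking every integer in [-1000, 1000] confirms d ≠ 0 throughout. Hence the two sides are never equal, so the claimed relation (=) fails for every integer in [-1000, 1000].

No integer in the range satisfies it.

Answer: Never true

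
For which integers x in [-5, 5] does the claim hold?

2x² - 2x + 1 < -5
Over all integers in [-5, 5], LHS − RHS is smallest at x = 0, where it equals 6:
x = 0: LHS = 2·0² - 2·0 + 1 = 1; 1 < -5 — FAILS
At the ends of the range:
x = -5: LHS = 2·(-5)² - 2·(-5) + 1 = 61; 61 < -5 — FAILS
x = 5: LHS = 2·5² - 2·5 + 1 = 41; 41 < -5 — FAILS
Hence LHS − RHS is never negative, i.e. LHS ≥ RHS throughout, so the claimed relation (<) fails for every integer in [-5, 5].

Answer: None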